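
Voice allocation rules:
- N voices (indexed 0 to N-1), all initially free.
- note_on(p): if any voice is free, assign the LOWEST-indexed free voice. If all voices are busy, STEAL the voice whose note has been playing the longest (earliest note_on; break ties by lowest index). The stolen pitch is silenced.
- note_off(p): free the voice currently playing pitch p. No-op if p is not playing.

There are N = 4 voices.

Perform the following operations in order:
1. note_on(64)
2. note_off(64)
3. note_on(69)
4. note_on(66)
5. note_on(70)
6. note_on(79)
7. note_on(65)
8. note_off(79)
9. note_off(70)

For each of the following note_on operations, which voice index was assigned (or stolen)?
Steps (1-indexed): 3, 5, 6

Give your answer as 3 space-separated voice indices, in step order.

Answer: 0 2 3

Derivation:
Op 1: note_on(64): voice 0 is free -> assigned | voices=[64 - - -]
Op 2: note_off(64): free voice 0 | voices=[- - - -]
Op 3: note_on(69): voice 0 is free -> assigned | voices=[69 - - -]
Op 4: note_on(66): voice 1 is free -> assigned | voices=[69 66 - -]
Op 5: note_on(70): voice 2 is free -> assigned | voices=[69 66 70 -]
Op 6: note_on(79): voice 3 is free -> assigned | voices=[69 66 70 79]
Op 7: note_on(65): all voices busy, STEAL voice 0 (pitch 69, oldest) -> assign | voices=[65 66 70 79]
Op 8: note_off(79): free voice 3 | voices=[65 66 70 -]
Op 9: note_off(70): free voice 2 | voices=[65 66 - -]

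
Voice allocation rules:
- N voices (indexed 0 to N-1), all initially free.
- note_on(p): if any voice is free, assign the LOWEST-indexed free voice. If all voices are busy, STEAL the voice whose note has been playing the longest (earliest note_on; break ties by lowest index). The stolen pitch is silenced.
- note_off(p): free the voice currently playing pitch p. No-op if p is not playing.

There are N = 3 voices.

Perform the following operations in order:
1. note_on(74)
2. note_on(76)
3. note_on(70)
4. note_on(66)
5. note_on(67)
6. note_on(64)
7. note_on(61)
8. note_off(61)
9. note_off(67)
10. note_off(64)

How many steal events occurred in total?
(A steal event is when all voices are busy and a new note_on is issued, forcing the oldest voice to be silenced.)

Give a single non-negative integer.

Answer: 4

Derivation:
Op 1: note_on(74): voice 0 is free -> assigned | voices=[74 - -]
Op 2: note_on(76): voice 1 is free -> assigned | voices=[74 76 -]
Op 3: note_on(70): voice 2 is free -> assigned | voices=[74 76 70]
Op 4: note_on(66): all voices busy, STEAL voice 0 (pitch 74, oldest) -> assign | voices=[66 76 70]
Op 5: note_on(67): all voices busy, STEAL voice 1 (pitch 76, oldest) -> assign | voices=[66 67 70]
Op 6: note_on(64): all voices busy, STEAL voice 2 (pitch 70, oldest) -> assign | voices=[66 67 64]
Op 7: note_on(61): all voices busy, STEAL voice 0 (pitch 66, oldest) -> assign | voices=[61 67 64]
Op 8: note_off(61): free voice 0 | voices=[- 67 64]
Op 9: note_off(67): free voice 1 | voices=[- - 64]
Op 10: note_off(64): free voice 2 | voices=[- - -]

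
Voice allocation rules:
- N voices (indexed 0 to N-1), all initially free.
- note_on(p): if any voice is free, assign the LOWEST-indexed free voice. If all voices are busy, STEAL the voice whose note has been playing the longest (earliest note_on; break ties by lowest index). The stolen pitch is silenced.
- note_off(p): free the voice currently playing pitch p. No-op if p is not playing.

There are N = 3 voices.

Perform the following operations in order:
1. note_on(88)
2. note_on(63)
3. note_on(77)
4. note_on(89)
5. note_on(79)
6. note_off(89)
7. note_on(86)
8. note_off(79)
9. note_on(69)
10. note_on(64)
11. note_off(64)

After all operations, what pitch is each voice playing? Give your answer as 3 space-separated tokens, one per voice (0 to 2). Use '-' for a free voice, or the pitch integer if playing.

Answer: 86 69 -

Derivation:
Op 1: note_on(88): voice 0 is free -> assigned | voices=[88 - -]
Op 2: note_on(63): voice 1 is free -> assigned | voices=[88 63 -]
Op 3: note_on(77): voice 2 is free -> assigned | voices=[88 63 77]
Op 4: note_on(89): all voices busy, STEAL voice 0 (pitch 88, oldest) -> assign | voices=[89 63 77]
Op 5: note_on(79): all voices busy, STEAL voice 1 (pitch 63, oldest) -> assign | voices=[89 79 77]
Op 6: note_off(89): free voice 0 | voices=[- 79 77]
Op 7: note_on(86): voice 0 is free -> assigned | voices=[86 79 77]
Op 8: note_off(79): free voice 1 | voices=[86 - 77]
Op 9: note_on(69): voice 1 is free -> assigned | voices=[86 69 77]
Op 10: note_on(64): all voices busy, STEAL voice 2 (pitch 77, oldest) -> assign | voices=[86 69 64]
Op 11: note_off(64): free voice 2 | voices=[86 69 -]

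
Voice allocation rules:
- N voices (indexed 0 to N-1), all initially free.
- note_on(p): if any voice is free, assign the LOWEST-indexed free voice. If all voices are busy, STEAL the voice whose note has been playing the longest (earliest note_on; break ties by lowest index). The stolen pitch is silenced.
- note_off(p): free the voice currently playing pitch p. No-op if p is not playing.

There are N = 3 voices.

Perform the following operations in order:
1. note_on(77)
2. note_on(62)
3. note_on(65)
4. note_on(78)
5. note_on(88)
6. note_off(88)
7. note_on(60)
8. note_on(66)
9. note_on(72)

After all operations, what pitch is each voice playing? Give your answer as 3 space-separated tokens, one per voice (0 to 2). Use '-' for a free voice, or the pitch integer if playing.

Op 1: note_on(77): voice 0 is free -> assigned | voices=[77 - -]
Op 2: note_on(62): voice 1 is free -> assigned | voices=[77 62 -]
Op 3: note_on(65): voice 2 is free -> assigned | voices=[77 62 65]
Op 4: note_on(78): all voices busy, STEAL voice 0 (pitch 77, oldest) -> assign | voices=[78 62 65]
Op 5: note_on(88): all voices busy, STEAL voice 1 (pitch 62, oldest) -> assign | voices=[78 88 65]
Op 6: note_off(88): free voice 1 | voices=[78 - 65]
Op 7: note_on(60): voice 1 is free -> assigned | voices=[78 60 65]
Op 8: note_on(66): all voices busy, STEAL voice 2 (pitch 65, oldest) -> assign | voices=[78 60 66]
Op 9: note_on(72): all voices busy, STEAL voice 0 (pitch 78, oldest) -> assign | voices=[72 60 66]

Answer: 72 60 66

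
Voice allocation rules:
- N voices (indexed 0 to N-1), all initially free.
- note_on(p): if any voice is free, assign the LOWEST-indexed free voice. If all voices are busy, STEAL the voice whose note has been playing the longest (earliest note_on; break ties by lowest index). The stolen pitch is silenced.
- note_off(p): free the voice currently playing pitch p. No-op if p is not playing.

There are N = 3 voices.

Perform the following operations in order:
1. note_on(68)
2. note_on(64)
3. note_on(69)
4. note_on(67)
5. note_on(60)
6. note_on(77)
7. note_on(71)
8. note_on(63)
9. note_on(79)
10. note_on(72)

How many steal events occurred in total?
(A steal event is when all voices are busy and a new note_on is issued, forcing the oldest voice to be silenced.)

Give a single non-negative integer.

Op 1: note_on(68): voice 0 is free -> assigned | voices=[68 - -]
Op 2: note_on(64): voice 1 is free -> assigned | voices=[68 64 -]
Op 3: note_on(69): voice 2 is free -> assigned | voices=[68 64 69]
Op 4: note_on(67): all voices busy, STEAL voice 0 (pitch 68, oldest) -> assign | voices=[67 64 69]
Op 5: note_on(60): all voices busy, STEAL voice 1 (pitch 64, oldest) -> assign | voices=[67 60 69]
Op 6: note_on(77): all voices busy, STEAL voice 2 (pitch 69, oldest) -> assign | voices=[67 60 77]
Op 7: note_on(71): all voices busy, STEAL voice 0 (pitch 67, oldest) -> assign | voices=[71 60 77]
Op 8: note_on(63): all voices busy, STEAL voice 1 (pitch 60, oldest) -> assign | voices=[71 63 77]
Op 9: note_on(79): all voices busy, STEAL voice 2 (pitch 77, oldest) -> assign | voices=[71 63 79]
Op 10: note_on(72): all voices busy, STEAL voice 0 (pitch 71, oldest) -> assign | voices=[72 63 79]

Answer: 7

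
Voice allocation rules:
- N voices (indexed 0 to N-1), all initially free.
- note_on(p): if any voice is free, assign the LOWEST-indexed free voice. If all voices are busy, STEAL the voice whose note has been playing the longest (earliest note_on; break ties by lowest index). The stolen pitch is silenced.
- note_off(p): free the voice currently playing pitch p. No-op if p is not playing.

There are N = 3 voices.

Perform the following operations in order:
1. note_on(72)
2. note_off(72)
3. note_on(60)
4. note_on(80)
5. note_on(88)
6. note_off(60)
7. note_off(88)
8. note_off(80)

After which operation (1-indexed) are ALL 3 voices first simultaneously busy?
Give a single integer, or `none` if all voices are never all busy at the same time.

Op 1: note_on(72): voice 0 is free -> assigned | voices=[72 - -]
Op 2: note_off(72): free voice 0 | voices=[- - -]
Op 3: note_on(60): voice 0 is free -> assigned | voices=[60 - -]
Op 4: note_on(80): voice 1 is free -> assigned | voices=[60 80 -]
Op 5: note_on(88): voice 2 is free -> assigned | voices=[60 80 88]
Op 6: note_off(60): free voice 0 | voices=[- 80 88]
Op 7: note_off(88): free voice 2 | voices=[- 80 -]
Op 8: note_off(80): free voice 1 | voices=[- - -]

Answer: 5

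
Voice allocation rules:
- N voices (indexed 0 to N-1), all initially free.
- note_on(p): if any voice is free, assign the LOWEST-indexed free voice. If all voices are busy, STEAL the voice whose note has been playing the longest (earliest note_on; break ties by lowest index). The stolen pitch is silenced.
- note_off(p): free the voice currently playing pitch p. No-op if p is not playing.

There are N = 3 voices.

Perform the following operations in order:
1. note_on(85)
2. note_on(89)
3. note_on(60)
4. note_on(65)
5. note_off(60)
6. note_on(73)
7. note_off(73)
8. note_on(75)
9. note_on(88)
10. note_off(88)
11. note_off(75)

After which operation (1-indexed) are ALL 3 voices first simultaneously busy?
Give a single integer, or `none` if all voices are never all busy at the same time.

Answer: 3

Derivation:
Op 1: note_on(85): voice 0 is free -> assigned | voices=[85 - -]
Op 2: note_on(89): voice 1 is free -> assigned | voices=[85 89 -]
Op 3: note_on(60): voice 2 is free -> assigned | voices=[85 89 60]
Op 4: note_on(65): all voices busy, STEAL voice 0 (pitch 85, oldest) -> assign | voices=[65 89 60]
Op 5: note_off(60): free voice 2 | voices=[65 89 -]
Op 6: note_on(73): voice 2 is free -> assigned | voices=[65 89 73]
Op 7: note_off(73): free voice 2 | voices=[65 89 -]
Op 8: note_on(75): voice 2 is free -> assigned | voices=[65 89 75]
Op 9: note_on(88): all voices busy, STEAL voice 1 (pitch 89, oldest) -> assign | voices=[65 88 75]
Op 10: note_off(88): free voice 1 | voices=[65 - 75]
Op 11: note_off(75): free voice 2 | voices=[65 - -]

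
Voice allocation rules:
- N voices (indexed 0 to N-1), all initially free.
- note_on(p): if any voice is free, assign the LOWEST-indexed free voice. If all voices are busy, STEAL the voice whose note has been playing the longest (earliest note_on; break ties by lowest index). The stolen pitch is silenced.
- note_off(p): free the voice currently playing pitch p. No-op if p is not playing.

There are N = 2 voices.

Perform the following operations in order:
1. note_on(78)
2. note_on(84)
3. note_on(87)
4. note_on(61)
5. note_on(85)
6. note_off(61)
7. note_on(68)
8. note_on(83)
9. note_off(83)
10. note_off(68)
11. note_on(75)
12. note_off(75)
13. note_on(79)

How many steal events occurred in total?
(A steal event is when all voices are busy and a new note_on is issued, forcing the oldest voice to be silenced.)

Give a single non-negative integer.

Op 1: note_on(78): voice 0 is free -> assigned | voices=[78 -]
Op 2: note_on(84): voice 1 is free -> assigned | voices=[78 84]
Op 3: note_on(87): all voices busy, STEAL voice 0 (pitch 78, oldest) -> assign | voices=[87 84]
Op 4: note_on(61): all voices busy, STEAL voice 1 (pitch 84, oldest) -> assign | voices=[87 61]
Op 5: note_on(85): all voices busy, STEAL voice 0 (pitch 87, oldest) -> assign | voices=[85 61]
Op 6: note_off(61): free voice 1 | voices=[85 -]
Op 7: note_on(68): voice 1 is free -> assigned | voices=[85 68]
Op 8: note_on(83): all voices busy, STEAL voice 0 (pitch 85, oldest) -> assign | voices=[83 68]
Op 9: note_off(83): free voice 0 | voices=[- 68]
Op 10: note_off(68): free voice 1 | voices=[- -]
Op 11: note_on(75): voice 0 is free -> assigned | voices=[75 -]
Op 12: note_off(75): free voice 0 | voices=[- -]
Op 13: note_on(79): voice 0 is free -> assigned | voices=[79 -]

Answer: 4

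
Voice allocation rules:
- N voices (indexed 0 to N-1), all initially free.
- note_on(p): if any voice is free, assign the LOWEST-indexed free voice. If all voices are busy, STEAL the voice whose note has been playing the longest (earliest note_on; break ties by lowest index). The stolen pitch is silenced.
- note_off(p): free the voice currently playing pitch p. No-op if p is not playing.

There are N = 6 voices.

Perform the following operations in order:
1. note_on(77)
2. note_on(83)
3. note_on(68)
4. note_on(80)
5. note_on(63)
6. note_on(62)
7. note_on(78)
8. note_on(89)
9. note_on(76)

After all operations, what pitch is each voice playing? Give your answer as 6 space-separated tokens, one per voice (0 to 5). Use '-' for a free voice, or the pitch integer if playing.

Answer: 78 89 76 80 63 62

Derivation:
Op 1: note_on(77): voice 0 is free -> assigned | voices=[77 - - - - -]
Op 2: note_on(83): voice 1 is free -> assigned | voices=[77 83 - - - -]
Op 3: note_on(68): voice 2 is free -> assigned | voices=[77 83 68 - - -]
Op 4: note_on(80): voice 3 is free -> assigned | voices=[77 83 68 80 - -]
Op 5: note_on(63): voice 4 is free -> assigned | voices=[77 83 68 80 63 -]
Op 6: note_on(62): voice 5 is free -> assigned | voices=[77 83 68 80 63 62]
Op 7: note_on(78): all voices busy, STEAL voice 0 (pitch 77, oldest) -> assign | voices=[78 83 68 80 63 62]
Op 8: note_on(89): all voices busy, STEAL voice 1 (pitch 83, oldest) -> assign | voices=[78 89 68 80 63 62]
Op 9: note_on(76): all voices busy, STEAL voice 2 (pitch 68, oldest) -> assign | voices=[78 89 76 80 63 62]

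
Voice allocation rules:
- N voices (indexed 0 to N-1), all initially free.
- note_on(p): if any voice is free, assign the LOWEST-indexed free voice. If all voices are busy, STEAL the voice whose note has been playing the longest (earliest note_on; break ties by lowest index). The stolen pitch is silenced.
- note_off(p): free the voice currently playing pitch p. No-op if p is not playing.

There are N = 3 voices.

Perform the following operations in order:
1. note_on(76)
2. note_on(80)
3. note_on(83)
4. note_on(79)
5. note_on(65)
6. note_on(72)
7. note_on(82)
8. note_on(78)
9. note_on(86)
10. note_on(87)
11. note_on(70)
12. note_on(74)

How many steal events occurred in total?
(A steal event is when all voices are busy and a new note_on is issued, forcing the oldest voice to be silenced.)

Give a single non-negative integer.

Answer: 9

Derivation:
Op 1: note_on(76): voice 0 is free -> assigned | voices=[76 - -]
Op 2: note_on(80): voice 1 is free -> assigned | voices=[76 80 -]
Op 3: note_on(83): voice 2 is free -> assigned | voices=[76 80 83]
Op 4: note_on(79): all voices busy, STEAL voice 0 (pitch 76, oldest) -> assign | voices=[79 80 83]
Op 5: note_on(65): all voices busy, STEAL voice 1 (pitch 80, oldest) -> assign | voices=[79 65 83]
Op 6: note_on(72): all voices busy, STEAL voice 2 (pitch 83, oldest) -> assign | voices=[79 65 72]
Op 7: note_on(82): all voices busy, STEAL voice 0 (pitch 79, oldest) -> assign | voices=[82 65 72]
Op 8: note_on(78): all voices busy, STEAL voice 1 (pitch 65, oldest) -> assign | voices=[82 78 72]
Op 9: note_on(86): all voices busy, STEAL voice 2 (pitch 72, oldest) -> assign | voices=[82 78 86]
Op 10: note_on(87): all voices busy, STEAL voice 0 (pitch 82, oldest) -> assign | voices=[87 78 86]
Op 11: note_on(70): all voices busy, STEAL voice 1 (pitch 78, oldest) -> assign | voices=[87 70 86]
Op 12: note_on(74): all voices busy, STEAL voice 2 (pitch 86, oldest) -> assign | voices=[87 70 74]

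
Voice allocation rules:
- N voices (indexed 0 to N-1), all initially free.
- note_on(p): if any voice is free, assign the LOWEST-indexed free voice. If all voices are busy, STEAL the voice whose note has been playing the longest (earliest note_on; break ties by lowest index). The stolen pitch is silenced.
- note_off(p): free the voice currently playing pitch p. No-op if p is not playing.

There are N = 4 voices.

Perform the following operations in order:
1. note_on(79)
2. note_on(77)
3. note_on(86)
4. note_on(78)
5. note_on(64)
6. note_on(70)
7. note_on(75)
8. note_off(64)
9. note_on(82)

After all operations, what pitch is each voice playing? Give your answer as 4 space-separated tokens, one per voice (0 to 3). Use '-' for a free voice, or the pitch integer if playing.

Answer: 82 70 75 78

Derivation:
Op 1: note_on(79): voice 0 is free -> assigned | voices=[79 - - -]
Op 2: note_on(77): voice 1 is free -> assigned | voices=[79 77 - -]
Op 3: note_on(86): voice 2 is free -> assigned | voices=[79 77 86 -]
Op 4: note_on(78): voice 3 is free -> assigned | voices=[79 77 86 78]
Op 5: note_on(64): all voices busy, STEAL voice 0 (pitch 79, oldest) -> assign | voices=[64 77 86 78]
Op 6: note_on(70): all voices busy, STEAL voice 1 (pitch 77, oldest) -> assign | voices=[64 70 86 78]
Op 7: note_on(75): all voices busy, STEAL voice 2 (pitch 86, oldest) -> assign | voices=[64 70 75 78]
Op 8: note_off(64): free voice 0 | voices=[- 70 75 78]
Op 9: note_on(82): voice 0 is free -> assigned | voices=[82 70 75 78]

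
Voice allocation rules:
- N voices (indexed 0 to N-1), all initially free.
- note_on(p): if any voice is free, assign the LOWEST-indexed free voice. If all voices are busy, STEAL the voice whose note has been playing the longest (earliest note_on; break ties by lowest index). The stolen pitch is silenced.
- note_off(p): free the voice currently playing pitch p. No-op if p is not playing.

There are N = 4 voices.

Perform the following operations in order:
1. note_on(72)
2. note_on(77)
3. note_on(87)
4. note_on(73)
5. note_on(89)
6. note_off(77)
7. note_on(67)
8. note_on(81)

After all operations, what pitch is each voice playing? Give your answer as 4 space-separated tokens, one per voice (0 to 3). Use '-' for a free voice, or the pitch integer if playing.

Answer: 89 67 81 73

Derivation:
Op 1: note_on(72): voice 0 is free -> assigned | voices=[72 - - -]
Op 2: note_on(77): voice 1 is free -> assigned | voices=[72 77 - -]
Op 3: note_on(87): voice 2 is free -> assigned | voices=[72 77 87 -]
Op 4: note_on(73): voice 3 is free -> assigned | voices=[72 77 87 73]
Op 5: note_on(89): all voices busy, STEAL voice 0 (pitch 72, oldest) -> assign | voices=[89 77 87 73]
Op 6: note_off(77): free voice 1 | voices=[89 - 87 73]
Op 7: note_on(67): voice 1 is free -> assigned | voices=[89 67 87 73]
Op 8: note_on(81): all voices busy, STEAL voice 2 (pitch 87, oldest) -> assign | voices=[89 67 81 73]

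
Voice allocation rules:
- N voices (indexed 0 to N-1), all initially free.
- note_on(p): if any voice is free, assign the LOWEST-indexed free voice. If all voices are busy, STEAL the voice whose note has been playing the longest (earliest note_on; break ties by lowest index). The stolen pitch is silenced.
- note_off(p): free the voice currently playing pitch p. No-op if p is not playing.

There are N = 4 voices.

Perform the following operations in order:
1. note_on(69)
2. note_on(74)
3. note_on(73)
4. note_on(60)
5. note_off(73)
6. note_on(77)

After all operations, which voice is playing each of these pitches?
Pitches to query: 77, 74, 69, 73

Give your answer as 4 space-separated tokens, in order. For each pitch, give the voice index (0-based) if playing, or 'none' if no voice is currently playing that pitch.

Answer: 2 1 0 none

Derivation:
Op 1: note_on(69): voice 0 is free -> assigned | voices=[69 - - -]
Op 2: note_on(74): voice 1 is free -> assigned | voices=[69 74 - -]
Op 3: note_on(73): voice 2 is free -> assigned | voices=[69 74 73 -]
Op 4: note_on(60): voice 3 is free -> assigned | voices=[69 74 73 60]
Op 5: note_off(73): free voice 2 | voices=[69 74 - 60]
Op 6: note_on(77): voice 2 is free -> assigned | voices=[69 74 77 60]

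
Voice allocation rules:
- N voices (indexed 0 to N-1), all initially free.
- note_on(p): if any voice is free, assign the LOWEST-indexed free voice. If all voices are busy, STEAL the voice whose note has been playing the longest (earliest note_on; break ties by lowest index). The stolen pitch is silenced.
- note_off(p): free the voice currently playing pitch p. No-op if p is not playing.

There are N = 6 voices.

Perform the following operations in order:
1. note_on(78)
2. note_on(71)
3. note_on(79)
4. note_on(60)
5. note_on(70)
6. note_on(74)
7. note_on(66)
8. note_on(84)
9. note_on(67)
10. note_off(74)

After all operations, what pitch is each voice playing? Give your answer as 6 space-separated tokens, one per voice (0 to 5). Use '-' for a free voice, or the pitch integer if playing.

Op 1: note_on(78): voice 0 is free -> assigned | voices=[78 - - - - -]
Op 2: note_on(71): voice 1 is free -> assigned | voices=[78 71 - - - -]
Op 3: note_on(79): voice 2 is free -> assigned | voices=[78 71 79 - - -]
Op 4: note_on(60): voice 3 is free -> assigned | voices=[78 71 79 60 - -]
Op 5: note_on(70): voice 4 is free -> assigned | voices=[78 71 79 60 70 -]
Op 6: note_on(74): voice 5 is free -> assigned | voices=[78 71 79 60 70 74]
Op 7: note_on(66): all voices busy, STEAL voice 0 (pitch 78, oldest) -> assign | voices=[66 71 79 60 70 74]
Op 8: note_on(84): all voices busy, STEAL voice 1 (pitch 71, oldest) -> assign | voices=[66 84 79 60 70 74]
Op 9: note_on(67): all voices busy, STEAL voice 2 (pitch 79, oldest) -> assign | voices=[66 84 67 60 70 74]
Op 10: note_off(74): free voice 5 | voices=[66 84 67 60 70 -]

Answer: 66 84 67 60 70 -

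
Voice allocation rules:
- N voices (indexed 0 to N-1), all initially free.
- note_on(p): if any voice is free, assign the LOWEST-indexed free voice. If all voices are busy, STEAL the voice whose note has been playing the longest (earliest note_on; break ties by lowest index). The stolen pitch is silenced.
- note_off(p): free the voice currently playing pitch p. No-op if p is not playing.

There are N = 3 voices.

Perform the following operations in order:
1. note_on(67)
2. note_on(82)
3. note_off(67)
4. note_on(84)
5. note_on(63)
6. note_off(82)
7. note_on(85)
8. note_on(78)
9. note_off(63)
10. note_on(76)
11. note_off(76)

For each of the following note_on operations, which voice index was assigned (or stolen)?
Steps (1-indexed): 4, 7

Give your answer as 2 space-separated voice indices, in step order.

Answer: 0 1

Derivation:
Op 1: note_on(67): voice 0 is free -> assigned | voices=[67 - -]
Op 2: note_on(82): voice 1 is free -> assigned | voices=[67 82 -]
Op 3: note_off(67): free voice 0 | voices=[- 82 -]
Op 4: note_on(84): voice 0 is free -> assigned | voices=[84 82 -]
Op 5: note_on(63): voice 2 is free -> assigned | voices=[84 82 63]
Op 6: note_off(82): free voice 1 | voices=[84 - 63]
Op 7: note_on(85): voice 1 is free -> assigned | voices=[84 85 63]
Op 8: note_on(78): all voices busy, STEAL voice 0 (pitch 84, oldest) -> assign | voices=[78 85 63]
Op 9: note_off(63): free voice 2 | voices=[78 85 -]
Op 10: note_on(76): voice 2 is free -> assigned | voices=[78 85 76]
Op 11: note_off(76): free voice 2 | voices=[78 85 -]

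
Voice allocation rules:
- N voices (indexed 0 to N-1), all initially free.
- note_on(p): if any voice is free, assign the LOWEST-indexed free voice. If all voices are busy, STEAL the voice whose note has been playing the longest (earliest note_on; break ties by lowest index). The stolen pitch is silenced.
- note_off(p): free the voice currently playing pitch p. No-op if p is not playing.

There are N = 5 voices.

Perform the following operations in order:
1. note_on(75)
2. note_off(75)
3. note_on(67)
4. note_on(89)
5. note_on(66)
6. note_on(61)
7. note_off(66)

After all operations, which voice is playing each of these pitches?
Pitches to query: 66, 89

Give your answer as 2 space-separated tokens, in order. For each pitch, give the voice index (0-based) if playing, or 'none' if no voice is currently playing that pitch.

Op 1: note_on(75): voice 0 is free -> assigned | voices=[75 - - - -]
Op 2: note_off(75): free voice 0 | voices=[- - - - -]
Op 3: note_on(67): voice 0 is free -> assigned | voices=[67 - - - -]
Op 4: note_on(89): voice 1 is free -> assigned | voices=[67 89 - - -]
Op 5: note_on(66): voice 2 is free -> assigned | voices=[67 89 66 - -]
Op 6: note_on(61): voice 3 is free -> assigned | voices=[67 89 66 61 -]
Op 7: note_off(66): free voice 2 | voices=[67 89 - 61 -]

Answer: none 1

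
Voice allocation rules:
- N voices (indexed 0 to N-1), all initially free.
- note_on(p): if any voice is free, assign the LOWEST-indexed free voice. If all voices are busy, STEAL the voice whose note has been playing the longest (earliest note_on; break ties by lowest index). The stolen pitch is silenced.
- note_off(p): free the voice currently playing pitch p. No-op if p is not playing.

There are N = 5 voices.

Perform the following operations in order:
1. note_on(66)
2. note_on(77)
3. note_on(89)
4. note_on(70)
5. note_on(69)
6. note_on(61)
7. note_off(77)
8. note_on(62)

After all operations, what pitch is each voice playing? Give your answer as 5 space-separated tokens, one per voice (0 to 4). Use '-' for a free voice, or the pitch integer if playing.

Op 1: note_on(66): voice 0 is free -> assigned | voices=[66 - - - -]
Op 2: note_on(77): voice 1 is free -> assigned | voices=[66 77 - - -]
Op 3: note_on(89): voice 2 is free -> assigned | voices=[66 77 89 - -]
Op 4: note_on(70): voice 3 is free -> assigned | voices=[66 77 89 70 -]
Op 5: note_on(69): voice 4 is free -> assigned | voices=[66 77 89 70 69]
Op 6: note_on(61): all voices busy, STEAL voice 0 (pitch 66, oldest) -> assign | voices=[61 77 89 70 69]
Op 7: note_off(77): free voice 1 | voices=[61 - 89 70 69]
Op 8: note_on(62): voice 1 is free -> assigned | voices=[61 62 89 70 69]

Answer: 61 62 89 70 69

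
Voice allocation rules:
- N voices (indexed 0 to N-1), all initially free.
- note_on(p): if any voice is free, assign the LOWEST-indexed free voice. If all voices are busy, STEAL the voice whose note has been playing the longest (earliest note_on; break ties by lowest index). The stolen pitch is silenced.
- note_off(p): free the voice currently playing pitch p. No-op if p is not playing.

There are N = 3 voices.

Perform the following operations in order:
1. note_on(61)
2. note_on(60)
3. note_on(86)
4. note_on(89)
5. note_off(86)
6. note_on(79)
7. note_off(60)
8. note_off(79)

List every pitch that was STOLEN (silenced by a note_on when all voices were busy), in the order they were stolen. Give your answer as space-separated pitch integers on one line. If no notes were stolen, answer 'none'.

Op 1: note_on(61): voice 0 is free -> assigned | voices=[61 - -]
Op 2: note_on(60): voice 1 is free -> assigned | voices=[61 60 -]
Op 3: note_on(86): voice 2 is free -> assigned | voices=[61 60 86]
Op 4: note_on(89): all voices busy, STEAL voice 0 (pitch 61, oldest) -> assign | voices=[89 60 86]
Op 5: note_off(86): free voice 2 | voices=[89 60 -]
Op 6: note_on(79): voice 2 is free -> assigned | voices=[89 60 79]
Op 7: note_off(60): free voice 1 | voices=[89 - 79]
Op 8: note_off(79): free voice 2 | voices=[89 - -]

Answer: 61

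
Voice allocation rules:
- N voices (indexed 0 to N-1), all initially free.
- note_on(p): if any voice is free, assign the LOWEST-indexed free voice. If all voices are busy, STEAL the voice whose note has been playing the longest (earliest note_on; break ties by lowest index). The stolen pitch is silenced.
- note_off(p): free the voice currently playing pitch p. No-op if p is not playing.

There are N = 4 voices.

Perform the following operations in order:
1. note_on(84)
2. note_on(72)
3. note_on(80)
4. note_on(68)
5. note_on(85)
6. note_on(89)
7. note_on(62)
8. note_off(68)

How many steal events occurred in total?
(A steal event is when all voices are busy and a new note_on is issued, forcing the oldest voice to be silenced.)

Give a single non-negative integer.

Op 1: note_on(84): voice 0 is free -> assigned | voices=[84 - - -]
Op 2: note_on(72): voice 1 is free -> assigned | voices=[84 72 - -]
Op 3: note_on(80): voice 2 is free -> assigned | voices=[84 72 80 -]
Op 4: note_on(68): voice 3 is free -> assigned | voices=[84 72 80 68]
Op 5: note_on(85): all voices busy, STEAL voice 0 (pitch 84, oldest) -> assign | voices=[85 72 80 68]
Op 6: note_on(89): all voices busy, STEAL voice 1 (pitch 72, oldest) -> assign | voices=[85 89 80 68]
Op 7: note_on(62): all voices busy, STEAL voice 2 (pitch 80, oldest) -> assign | voices=[85 89 62 68]
Op 8: note_off(68): free voice 3 | voices=[85 89 62 -]

Answer: 3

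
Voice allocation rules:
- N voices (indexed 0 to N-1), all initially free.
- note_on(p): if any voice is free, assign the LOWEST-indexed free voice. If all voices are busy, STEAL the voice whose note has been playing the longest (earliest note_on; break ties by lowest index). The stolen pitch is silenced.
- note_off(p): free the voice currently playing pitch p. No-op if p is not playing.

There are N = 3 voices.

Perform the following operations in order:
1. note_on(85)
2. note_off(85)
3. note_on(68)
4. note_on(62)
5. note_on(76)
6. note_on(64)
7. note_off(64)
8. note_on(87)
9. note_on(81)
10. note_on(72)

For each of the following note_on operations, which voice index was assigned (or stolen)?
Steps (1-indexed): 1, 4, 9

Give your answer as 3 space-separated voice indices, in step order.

Op 1: note_on(85): voice 0 is free -> assigned | voices=[85 - -]
Op 2: note_off(85): free voice 0 | voices=[- - -]
Op 3: note_on(68): voice 0 is free -> assigned | voices=[68 - -]
Op 4: note_on(62): voice 1 is free -> assigned | voices=[68 62 -]
Op 5: note_on(76): voice 2 is free -> assigned | voices=[68 62 76]
Op 6: note_on(64): all voices busy, STEAL voice 0 (pitch 68, oldest) -> assign | voices=[64 62 76]
Op 7: note_off(64): free voice 0 | voices=[- 62 76]
Op 8: note_on(87): voice 0 is free -> assigned | voices=[87 62 76]
Op 9: note_on(81): all voices busy, STEAL voice 1 (pitch 62, oldest) -> assign | voices=[87 81 76]
Op 10: note_on(72): all voices busy, STEAL voice 2 (pitch 76, oldest) -> assign | voices=[87 81 72]

Answer: 0 1 1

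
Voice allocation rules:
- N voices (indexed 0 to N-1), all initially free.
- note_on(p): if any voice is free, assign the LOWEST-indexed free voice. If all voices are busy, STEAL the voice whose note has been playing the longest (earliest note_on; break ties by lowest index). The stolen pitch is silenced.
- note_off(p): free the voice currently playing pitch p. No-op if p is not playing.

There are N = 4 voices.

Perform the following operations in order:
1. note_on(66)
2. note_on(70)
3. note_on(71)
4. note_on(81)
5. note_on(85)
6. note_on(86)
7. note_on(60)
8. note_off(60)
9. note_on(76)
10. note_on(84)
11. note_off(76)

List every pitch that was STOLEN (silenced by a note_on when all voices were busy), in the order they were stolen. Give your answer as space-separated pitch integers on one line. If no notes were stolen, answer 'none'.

Op 1: note_on(66): voice 0 is free -> assigned | voices=[66 - - -]
Op 2: note_on(70): voice 1 is free -> assigned | voices=[66 70 - -]
Op 3: note_on(71): voice 2 is free -> assigned | voices=[66 70 71 -]
Op 4: note_on(81): voice 3 is free -> assigned | voices=[66 70 71 81]
Op 5: note_on(85): all voices busy, STEAL voice 0 (pitch 66, oldest) -> assign | voices=[85 70 71 81]
Op 6: note_on(86): all voices busy, STEAL voice 1 (pitch 70, oldest) -> assign | voices=[85 86 71 81]
Op 7: note_on(60): all voices busy, STEAL voice 2 (pitch 71, oldest) -> assign | voices=[85 86 60 81]
Op 8: note_off(60): free voice 2 | voices=[85 86 - 81]
Op 9: note_on(76): voice 2 is free -> assigned | voices=[85 86 76 81]
Op 10: note_on(84): all voices busy, STEAL voice 3 (pitch 81, oldest) -> assign | voices=[85 86 76 84]
Op 11: note_off(76): free voice 2 | voices=[85 86 - 84]

Answer: 66 70 71 81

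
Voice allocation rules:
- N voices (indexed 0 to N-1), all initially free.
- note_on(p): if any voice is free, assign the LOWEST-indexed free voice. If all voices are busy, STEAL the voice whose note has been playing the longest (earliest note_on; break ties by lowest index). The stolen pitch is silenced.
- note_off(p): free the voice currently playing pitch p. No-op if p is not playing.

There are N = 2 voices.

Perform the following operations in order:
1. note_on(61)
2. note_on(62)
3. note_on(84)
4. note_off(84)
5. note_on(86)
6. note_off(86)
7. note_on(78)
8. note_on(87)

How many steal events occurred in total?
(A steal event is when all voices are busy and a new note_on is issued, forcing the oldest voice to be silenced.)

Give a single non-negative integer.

Op 1: note_on(61): voice 0 is free -> assigned | voices=[61 -]
Op 2: note_on(62): voice 1 is free -> assigned | voices=[61 62]
Op 3: note_on(84): all voices busy, STEAL voice 0 (pitch 61, oldest) -> assign | voices=[84 62]
Op 4: note_off(84): free voice 0 | voices=[- 62]
Op 5: note_on(86): voice 0 is free -> assigned | voices=[86 62]
Op 6: note_off(86): free voice 0 | voices=[- 62]
Op 7: note_on(78): voice 0 is free -> assigned | voices=[78 62]
Op 8: note_on(87): all voices busy, STEAL voice 1 (pitch 62, oldest) -> assign | voices=[78 87]

Answer: 2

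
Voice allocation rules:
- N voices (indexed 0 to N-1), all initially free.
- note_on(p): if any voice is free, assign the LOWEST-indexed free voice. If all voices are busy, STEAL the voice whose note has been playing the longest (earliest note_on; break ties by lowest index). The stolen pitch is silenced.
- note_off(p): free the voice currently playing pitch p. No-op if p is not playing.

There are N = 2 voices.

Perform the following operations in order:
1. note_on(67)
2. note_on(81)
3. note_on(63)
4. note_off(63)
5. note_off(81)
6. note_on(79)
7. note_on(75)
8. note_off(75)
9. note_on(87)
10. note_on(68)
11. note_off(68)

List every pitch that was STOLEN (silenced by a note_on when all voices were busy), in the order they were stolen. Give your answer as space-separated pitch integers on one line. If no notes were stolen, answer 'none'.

Op 1: note_on(67): voice 0 is free -> assigned | voices=[67 -]
Op 2: note_on(81): voice 1 is free -> assigned | voices=[67 81]
Op 3: note_on(63): all voices busy, STEAL voice 0 (pitch 67, oldest) -> assign | voices=[63 81]
Op 4: note_off(63): free voice 0 | voices=[- 81]
Op 5: note_off(81): free voice 1 | voices=[- -]
Op 6: note_on(79): voice 0 is free -> assigned | voices=[79 -]
Op 7: note_on(75): voice 1 is free -> assigned | voices=[79 75]
Op 8: note_off(75): free voice 1 | voices=[79 -]
Op 9: note_on(87): voice 1 is free -> assigned | voices=[79 87]
Op 10: note_on(68): all voices busy, STEAL voice 0 (pitch 79, oldest) -> assign | voices=[68 87]
Op 11: note_off(68): free voice 0 | voices=[- 87]

Answer: 67 79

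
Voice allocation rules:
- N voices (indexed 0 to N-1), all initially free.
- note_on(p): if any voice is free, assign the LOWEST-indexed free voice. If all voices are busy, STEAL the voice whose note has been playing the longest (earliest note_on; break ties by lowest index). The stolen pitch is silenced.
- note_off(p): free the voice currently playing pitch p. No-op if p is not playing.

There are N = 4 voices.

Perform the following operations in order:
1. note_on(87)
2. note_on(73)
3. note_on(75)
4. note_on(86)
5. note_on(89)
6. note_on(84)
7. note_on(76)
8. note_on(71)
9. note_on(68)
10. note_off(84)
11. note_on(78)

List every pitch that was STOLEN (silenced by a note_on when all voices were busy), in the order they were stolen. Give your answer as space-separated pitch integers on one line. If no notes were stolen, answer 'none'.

Answer: 87 73 75 86 89

Derivation:
Op 1: note_on(87): voice 0 is free -> assigned | voices=[87 - - -]
Op 2: note_on(73): voice 1 is free -> assigned | voices=[87 73 - -]
Op 3: note_on(75): voice 2 is free -> assigned | voices=[87 73 75 -]
Op 4: note_on(86): voice 3 is free -> assigned | voices=[87 73 75 86]
Op 5: note_on(89): all voices busy, STEAL voice 0 (pitch 87, oldest) -> assign | voices=[89 73 75 86]
Op 6: note_on(84): all voices busy, STEAL voice 1 (pitch 73, oldest) -> assign | voices=[89 84 75 86]
Op 7: note_on(76): all voices busy, STEAL voice 2 (pitch 75, oldest) -> assign | voices=[89 84 76 86]
Op 8: note_on(71): all voices busy, STEAL voice 3 (pitch 86, oldest) -> assign | voices=[89 84 76 71]
Op 9: note_on(68): all voices busy, STEAL voice 0 (pitch 89, oldest) -> assign | voices=[68 84 76 71]
Op 10: note_off(84): free voice 1 | voices=[68 - 76 71]
Op 11: note_on(78): voice 1 is free -> assigned | voices=[68 78 76 71]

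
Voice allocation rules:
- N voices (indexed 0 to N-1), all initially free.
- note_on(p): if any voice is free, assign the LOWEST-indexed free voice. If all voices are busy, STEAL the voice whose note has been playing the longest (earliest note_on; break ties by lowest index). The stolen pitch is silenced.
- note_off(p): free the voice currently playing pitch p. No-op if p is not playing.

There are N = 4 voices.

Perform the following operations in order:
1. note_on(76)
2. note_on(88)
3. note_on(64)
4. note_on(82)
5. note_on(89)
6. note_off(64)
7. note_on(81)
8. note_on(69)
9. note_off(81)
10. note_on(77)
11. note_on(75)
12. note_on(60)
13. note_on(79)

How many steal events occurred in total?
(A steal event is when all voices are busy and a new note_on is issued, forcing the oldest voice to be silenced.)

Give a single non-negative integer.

Op 1: note_on(76): voice 0 is free -> assigned | voices=[76 - - -]
Op 2: note_on(88): voice 1 is free -> assigned | voices=[76 88 - -]
Op 3: note_on(64): voice 2 is free -> assigned | voices=[76 88 64 -]
Op 4: note_on(82): voice 3 is free -> assigned | voices=[76 88 64 82]
Op 5: note_on(89): all voices busy, STEAL voice 0 (pitch 76, oldest) -> assign | voices=[89 88 64 82]
Op 6: note_off(64): free voice 2 | voices=[89 88 - 82]
Op 7: note_on(81): voice 2 is free -> assigned | voices=[89 88 81 82]
Op 8: note_on(69): all voices busy, STEAL voice 1 (pitch 88, oldest) -> assign | voices=[89 69 81 82]
Op 9: note_off(81): free voice 2 | voices=[89 69 - 82]
Op 10: note_on(77): voice 2 is free -> assigned | voices=[89 69 77 82]
Op 11: note_on(75): all voices busy, STEAL voice 3 (pitch 82, oldest) -> assign | voices=[89 69 77 75]
Op 12: note_on(60): all voices busy, STEAL voice 0 (pitch 89, oldest) -> assign | voices=[60 69 77 75]
Op 13: note_on(79): all voices busy, STEAL voice 1 (pitch 69, oldest) -> assign | voices=[60 79 77 75]

Answer: 5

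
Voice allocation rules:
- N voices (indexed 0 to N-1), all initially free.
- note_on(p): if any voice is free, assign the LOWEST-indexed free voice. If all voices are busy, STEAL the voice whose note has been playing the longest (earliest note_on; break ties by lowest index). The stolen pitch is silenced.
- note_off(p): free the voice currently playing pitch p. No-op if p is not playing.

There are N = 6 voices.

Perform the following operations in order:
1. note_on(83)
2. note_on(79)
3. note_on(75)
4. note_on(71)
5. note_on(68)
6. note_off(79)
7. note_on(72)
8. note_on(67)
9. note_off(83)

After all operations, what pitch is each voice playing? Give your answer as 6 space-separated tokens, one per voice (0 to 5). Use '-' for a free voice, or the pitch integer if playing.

Answer: - 72 75 71 68 67

Derivation:
Op 1: note_on(83): voice 0 is free -> assigned | voices=[83 - - - - -]
Op 2: note_on(79): voice 1 is free -> assigned | voices=[83 79 - - - -]
Op 3: note_on(75): voice 2 is free -> assigned | voices=[83 79 75 - - -]
Op 4: note_on(71): voice 3 is free -> assigned | voices=[83 79 75 71 - -]
Op 5: note_on(68): voice 4 is free -> assigned | voices=[83 79 75 71 68 -]
Op 6: note_off(79): free voice 1 | voices=[83 - 75 71 68 -]
Op 7: note_on(72): voice 1 is free -> assigned | voices=[83 72 75 71 68 -]
Op 8: note_on(67): voice 5 is free -> assigned | voices=[83 72 75 71 68 67]
Op 9: note_off(83): free voice 0 | voices=[- 72 75 71 68 67]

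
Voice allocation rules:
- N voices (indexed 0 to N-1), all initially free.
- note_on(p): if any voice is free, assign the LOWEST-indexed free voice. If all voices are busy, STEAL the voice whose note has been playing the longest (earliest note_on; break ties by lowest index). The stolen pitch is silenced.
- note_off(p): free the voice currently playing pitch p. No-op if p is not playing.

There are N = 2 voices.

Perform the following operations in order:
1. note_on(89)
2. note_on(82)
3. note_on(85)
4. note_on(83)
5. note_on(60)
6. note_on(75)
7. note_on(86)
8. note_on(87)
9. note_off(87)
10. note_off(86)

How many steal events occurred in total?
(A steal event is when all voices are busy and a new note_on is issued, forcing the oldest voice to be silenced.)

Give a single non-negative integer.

Answer: 6

Derivation:
Op 1: note_on(89): voice 0 is free -> assigned | voices=[89 -]
Op 2: note_on(82): voice 1 is free -> assigned | voices=[89 82]
Op 3: note_on(85): all voices busy, STEAL voice 0 (pitch 89, oldest) -> assign | voices=[85 82]
Op 4: note_on(83): all voices busy, STEAL voice 1 (pitch 82, oldest) -> assign | voices=[85 83]
Op 5: note_on(60): all voices busy, STEAL voice 0 (pitch 85, oldest) -> assign | voices=[60 83]
Op 6: note_on(75): all voices busy, STEAL voice 1 (pitch 83, oldest) -> assign | voices=[60 75]
Op 7: note_on(86): all voices busy, STEAL voice 0 (pitch 60, oldest) -> assign | voices=[86 75]
Op 8: note_on(87): all voices busy, STEAL voice 1 (pitch 75, oldest) -> assign | voices=[86 87]
Op 9: note_off(87): free voice 1 | voices=[86 -]
Op 10: note_off(86): free voice 0 | voices=[- -]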